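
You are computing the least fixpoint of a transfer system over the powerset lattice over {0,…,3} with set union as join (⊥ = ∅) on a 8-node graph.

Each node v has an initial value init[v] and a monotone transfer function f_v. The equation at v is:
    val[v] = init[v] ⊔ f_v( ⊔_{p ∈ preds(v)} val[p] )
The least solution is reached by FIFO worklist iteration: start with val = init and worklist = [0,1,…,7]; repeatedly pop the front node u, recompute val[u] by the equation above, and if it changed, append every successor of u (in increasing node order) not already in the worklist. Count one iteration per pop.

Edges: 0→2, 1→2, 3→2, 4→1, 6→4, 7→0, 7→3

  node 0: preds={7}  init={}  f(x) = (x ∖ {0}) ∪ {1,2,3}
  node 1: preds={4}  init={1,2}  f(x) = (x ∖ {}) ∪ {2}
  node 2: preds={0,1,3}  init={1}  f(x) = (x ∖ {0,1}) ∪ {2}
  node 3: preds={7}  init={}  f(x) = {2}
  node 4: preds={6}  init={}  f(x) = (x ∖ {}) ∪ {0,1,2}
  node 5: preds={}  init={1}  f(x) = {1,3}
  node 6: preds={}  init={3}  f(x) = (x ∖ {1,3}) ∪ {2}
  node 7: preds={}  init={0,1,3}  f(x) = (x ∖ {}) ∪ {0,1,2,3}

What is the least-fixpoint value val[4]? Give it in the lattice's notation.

Trace (14 dequeues):
  [1] u=0 | in {0,1,3} | out {1,2,3} | prev {} | push {}
  [2] u=1 | in {} | out {1,2} | ==
  [3] u=2 | in {1,2,3} | out {1,2,3} | prev {1} | push {}
  [4] u=3 | in {0,1,3} | out {2} | prev {} | push {2}
  [5] u=4 | in {3} | out {0,1,2,3} | prev {} | push {1}
  [6] u=5 | in {} | out {1,3} | prev {1} | push {}
  [7] u=6 | in {} | out {2,3} | prev {3} | push {4}
  [8] u=7 | in {} | out {0,1,2,3} | prev {0,1,3} | push {0,3}
  [9] u=2 | in {1,2,3} | out {1,2,3} | ==
  [10] u=1 | in {0,1,2,3} | out {0,1,2,3} | prev {1,2} | push {2}
  [11] u=4 | in {2,3} | out {0,1,2,3} | ==
  [12] u=0 | in {0,1,2,3} | out {1,2,3} | ==
  [13] u=3 | in {0,1,2,3} | out {2} | ==
  [14] u=2 | in {0,1,2,3} | out {1,2,3} | ==

Converged values:
  [0] {1,2,3}
  [1] {0,1,2,3}
  [2] {1,2,3}
  [3] {2}
  [4] {0,1,2,3}
  [5] {1,3}
  [6] {2,3}
  [7] {0,1,2,3}

{0,1,2,3}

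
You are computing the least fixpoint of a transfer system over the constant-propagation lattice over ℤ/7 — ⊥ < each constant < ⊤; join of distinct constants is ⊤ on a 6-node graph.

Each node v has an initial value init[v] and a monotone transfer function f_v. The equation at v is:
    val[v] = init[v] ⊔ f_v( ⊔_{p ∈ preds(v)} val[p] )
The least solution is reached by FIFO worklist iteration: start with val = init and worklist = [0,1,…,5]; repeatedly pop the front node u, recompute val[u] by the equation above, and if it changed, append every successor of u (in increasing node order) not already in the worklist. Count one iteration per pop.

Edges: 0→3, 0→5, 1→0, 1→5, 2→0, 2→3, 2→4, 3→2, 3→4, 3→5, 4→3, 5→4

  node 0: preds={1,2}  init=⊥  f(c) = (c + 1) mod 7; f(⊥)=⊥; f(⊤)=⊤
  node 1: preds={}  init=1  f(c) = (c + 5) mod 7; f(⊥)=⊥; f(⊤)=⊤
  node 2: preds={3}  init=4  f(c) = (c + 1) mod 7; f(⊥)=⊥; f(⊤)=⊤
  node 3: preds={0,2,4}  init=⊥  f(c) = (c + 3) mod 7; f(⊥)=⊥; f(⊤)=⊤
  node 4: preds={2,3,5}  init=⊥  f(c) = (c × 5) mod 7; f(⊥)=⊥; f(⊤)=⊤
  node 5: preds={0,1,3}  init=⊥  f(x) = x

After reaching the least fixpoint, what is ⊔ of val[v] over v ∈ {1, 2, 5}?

⊤

Iteration log — 10 steps:
  step 1. node 0  ⊔preds=⊤  new=⊤  old=⊥  +wl: 
  step 2. node 1  ⊔preds=⊥  new=1  stable
  step 3. node 2  ⊔preds=⊥  new=4  stable
  step 4. node 3  ⊔preds=⊤  new=⊤  old=⊥  +wl: 2
  step 5. node 4  ⊔preds=⊤  new=⊤  old=⊥  +wl: 3
  step 6. node 5  ⊔preds=⊤  new=⊤  old=⊥  +wl: 4
  step 7. node 2  ⊔preds=⊤  new=⊤  old=4  +wl: 0
  step 8. node 3  ⊔preds=⊤  new=⊤  stable
  step 9. node 4  ⊔preds=⊤  new=⊤  stable
  step 10. node 0  ⊔preds=⊤  new=⊤  stable

Least fixpoint reached:
  node 0: ⊤
  node 1: 1
  node 2: ⊤
  node 3: ⊤
  node 4: ⊤
  node 5: ⊤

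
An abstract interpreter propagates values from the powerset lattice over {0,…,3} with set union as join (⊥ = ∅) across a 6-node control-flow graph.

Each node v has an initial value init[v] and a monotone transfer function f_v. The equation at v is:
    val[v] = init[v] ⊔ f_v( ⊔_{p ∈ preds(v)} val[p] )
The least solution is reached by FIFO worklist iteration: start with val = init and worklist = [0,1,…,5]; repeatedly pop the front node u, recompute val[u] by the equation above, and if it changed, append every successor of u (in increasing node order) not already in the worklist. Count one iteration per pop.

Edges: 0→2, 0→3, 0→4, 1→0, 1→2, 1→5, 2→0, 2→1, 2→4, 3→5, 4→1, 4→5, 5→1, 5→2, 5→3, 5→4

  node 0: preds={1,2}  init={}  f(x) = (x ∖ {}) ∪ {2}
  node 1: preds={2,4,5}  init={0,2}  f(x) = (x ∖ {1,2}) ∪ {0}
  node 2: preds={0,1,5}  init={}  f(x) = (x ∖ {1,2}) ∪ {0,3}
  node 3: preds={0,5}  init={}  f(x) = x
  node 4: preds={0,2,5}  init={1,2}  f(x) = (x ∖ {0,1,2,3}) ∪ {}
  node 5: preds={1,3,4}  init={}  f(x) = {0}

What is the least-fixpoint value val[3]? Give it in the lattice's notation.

Worklist (13 pops):
  #1 pop 0: in={0,2} → {0,2} (was {}); enqueue []
  #2 pop 1: in={1,2} → {0,2} (no change)
  #3 pop 2: in={0,2} → {0,3} (was {}); enqueue [0,1]
  #4 pop 3: in={0,2} → {0,2} (was {}); enqueue []
  #5 pop 4: in={0,2,3} → {1,2} (no change)
  #6 pop 5: in={0,1,2} → {0} (was {}); enqueue [2,3,4]
  #7 pop 0: in={0,2,3} → {0,2,3} (was {0,2}); enqueue []
  #8 pop 1: in={0,1,2,3} → {0,2,3} (was {0,2}); enqueue [0,5]
  #9 pop 2: in={0,2,3} → {0,3} (no change)
  #10 pop 3: in={0,2,3} → {0,2,3} (was {0,2}); enqueue []
  #11 pop 4: in={0,2,3} → {1,2} (no change)
  #12 pop 0: in={0,2,3} → {0,2,3} (no change)
  #13 pop 5: in={0,1,2,3} → {0} (no change)

Fixpoint:
  val[0] = {0,2,3}
  val[1] = {0,2,3}
  val[2] = {0,3}
  val[3] = {0,2,3}
  val[4] = {1,2}
  val[5] = {0}

{0,2,3}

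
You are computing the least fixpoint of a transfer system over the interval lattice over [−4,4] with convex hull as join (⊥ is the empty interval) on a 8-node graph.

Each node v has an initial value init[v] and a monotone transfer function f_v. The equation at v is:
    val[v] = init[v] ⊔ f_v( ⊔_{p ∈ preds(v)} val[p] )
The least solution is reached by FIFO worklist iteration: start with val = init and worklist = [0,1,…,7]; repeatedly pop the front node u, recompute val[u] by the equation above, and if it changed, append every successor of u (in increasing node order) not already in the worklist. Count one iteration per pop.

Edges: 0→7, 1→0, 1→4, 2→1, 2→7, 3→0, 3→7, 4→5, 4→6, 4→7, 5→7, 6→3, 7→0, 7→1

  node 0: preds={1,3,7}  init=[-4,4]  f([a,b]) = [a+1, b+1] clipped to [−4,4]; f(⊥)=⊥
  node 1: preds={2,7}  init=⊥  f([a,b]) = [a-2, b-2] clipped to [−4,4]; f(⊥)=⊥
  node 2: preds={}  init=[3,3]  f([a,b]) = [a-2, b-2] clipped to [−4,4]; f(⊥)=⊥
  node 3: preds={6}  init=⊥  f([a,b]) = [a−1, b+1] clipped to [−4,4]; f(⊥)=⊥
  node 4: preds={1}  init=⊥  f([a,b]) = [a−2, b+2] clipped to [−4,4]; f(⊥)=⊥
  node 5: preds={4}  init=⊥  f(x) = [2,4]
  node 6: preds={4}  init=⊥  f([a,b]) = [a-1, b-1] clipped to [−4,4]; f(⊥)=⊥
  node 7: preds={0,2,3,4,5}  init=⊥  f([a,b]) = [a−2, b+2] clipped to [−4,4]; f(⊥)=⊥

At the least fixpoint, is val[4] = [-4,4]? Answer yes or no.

Iteration log — 20 steps:
  step 1. node 0  ⊔preds=⊥  new=[-4,4]  stable
  step 2. node 1  ⊔preds=[3,3]  new=[1,1]  old=⊥  +wl: 0
  step 3. node 2  ⊔preds=⊥  new=[3,3]  stable
  step 4. node 3  ⊔preds=⊥  new=⊥  stable
  step 5. node 4  ⊔preds=[1,1]  new=[-1,3]  old=⊥  +wl: 
  step 6. node 5  ⊔preds=[-1,3]  new=[2,4]  old=⊥  +wl: 
  step 7. node 6  ⊔preds=[-1,3]  new=[-2,2]  old=⊥  +wl: 3
  step 8. node 7  ⊔preds=[-4,4]  new=[-4,4]  old=⊥  +wl: 1
  step 9. node 0  ⊔preds=[-4,4]  new=[-4,4]  stable
  step 10. node 3  ⊔preds=[-2,2]  new=[-3,3]  old=⊥  +wl: 0,7
  step 11. node 1  ⊔preds=[-4,4]  new=[-4,2]  old=[1,1]  +wl: 4
  step 12. node 0  ⊔preds=[-4,4]  new=[-4,4]  stable
  step 13. node 7  ⊔preds=[-4,4]  new=[-4,4]  stable
  step 14. node 4  ⊔preds=[-4,2]  new=[-4,4]  old=[-1,3]  +wl: 5,6,7
  step 15. node 5  ⊔preds=[-4,4]  new=[2,4]  stable
  step 16. node 6  ⊔preds=[-4,4]  new=[-4,3]  old=[-2,2]  +wl: 3
  step 17. node 7  ⊔preds=[-4,4]  new=[-4,4]  stable
  step 18. node 3  ⊔preds=[-4,3]  new=[-4,4]  old=[-3,3]  +wl: 0,7
  step 19. node 0  ⊔preds=[-4,4]  new=[-4,4]  stable
  step 20. node 7  ⊔preds=[-4,4]  new=[-4,4]  stable

Least fixpoint reached:
  node 0: [-4,4]
  node 1: [-4,2]
  node 2: [3,3]
  node 3: [-4,4]
  node 4: [-4,4]
  node 5: [2,4]
  node 6: [-4,3]
  node 7: [-4,4]

yes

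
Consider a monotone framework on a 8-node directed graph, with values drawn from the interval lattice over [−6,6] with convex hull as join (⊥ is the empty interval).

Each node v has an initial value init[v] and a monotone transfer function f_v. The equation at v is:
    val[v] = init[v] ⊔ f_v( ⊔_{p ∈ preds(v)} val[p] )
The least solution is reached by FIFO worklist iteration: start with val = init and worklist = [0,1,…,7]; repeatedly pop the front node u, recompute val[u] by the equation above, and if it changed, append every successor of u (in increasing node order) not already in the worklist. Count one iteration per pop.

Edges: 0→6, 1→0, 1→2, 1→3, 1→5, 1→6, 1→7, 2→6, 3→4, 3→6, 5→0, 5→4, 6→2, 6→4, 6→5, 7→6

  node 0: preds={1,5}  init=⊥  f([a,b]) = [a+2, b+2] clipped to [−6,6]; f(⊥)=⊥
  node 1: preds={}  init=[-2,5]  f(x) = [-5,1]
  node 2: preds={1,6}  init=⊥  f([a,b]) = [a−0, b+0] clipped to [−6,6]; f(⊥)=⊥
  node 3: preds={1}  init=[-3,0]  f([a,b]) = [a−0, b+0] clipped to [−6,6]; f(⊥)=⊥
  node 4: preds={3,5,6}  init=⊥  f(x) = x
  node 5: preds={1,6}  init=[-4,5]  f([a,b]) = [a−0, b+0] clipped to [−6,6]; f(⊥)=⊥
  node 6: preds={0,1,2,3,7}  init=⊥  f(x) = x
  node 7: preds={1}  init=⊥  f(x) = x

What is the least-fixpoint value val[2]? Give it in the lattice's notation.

[-5,6]

Trace (15 dequeues):
  [1] u=0 | in [-4,5] | out [-2,6] | prev ⊥ | push {}
  [2] u=1 | in ⊥ | out [-5,5] | prev [-2,5] | push {0}
  [3] u=2 | in [-5,5] | out [-5,5] | prev ⊥ | push {}
  [4] u=3 | in [-5,5] | out [-5,5] | prev [-3,0] | push {}
  [5] u=4 | in [-5,5] | out [-5,5] | prev ⊥ | push {}
  [6] u=5 | in [-5,5] | out [-5,5] | prev [-4,5] | push {4}
  [7] u=6 | in [-5,6] | out [-5,6] | prev ⊥ | push {2,5}
  [8] u=7 | in [-5,5] | out [-5,5] | prev ⊥ | push {6}
  [9] u=0 | in [-5,5] | out [-3,6] | prev [-2,6] | push {}
  [10] u=4 | in [-5,6] | out [-5,6] | prev [-5,5] | push {}
  [11] u=2 | in [-5,6] | out [-5,6] | prev [-5,5] | push {}
  [12] u=5 | in [-5,6] | out [-5,6] | prev [-5,5] | push {0,4}
  [13] u=6 | in [-5,6] | out [-5,6] | ==
  [14] u=0 | in [-5,6] | out [-3,6] | ==
  [15] u=4 | in [-5,6] | out [-5,6] | ==

Converged values:
  [0] [-3,6]
  [1] [-5,5]
  [2] [-5,6]
  [3] [-5,5]
  [4] [-5,6]
  [5] [-5,6]
  [6] [-5,6]
  [7] [-5,5]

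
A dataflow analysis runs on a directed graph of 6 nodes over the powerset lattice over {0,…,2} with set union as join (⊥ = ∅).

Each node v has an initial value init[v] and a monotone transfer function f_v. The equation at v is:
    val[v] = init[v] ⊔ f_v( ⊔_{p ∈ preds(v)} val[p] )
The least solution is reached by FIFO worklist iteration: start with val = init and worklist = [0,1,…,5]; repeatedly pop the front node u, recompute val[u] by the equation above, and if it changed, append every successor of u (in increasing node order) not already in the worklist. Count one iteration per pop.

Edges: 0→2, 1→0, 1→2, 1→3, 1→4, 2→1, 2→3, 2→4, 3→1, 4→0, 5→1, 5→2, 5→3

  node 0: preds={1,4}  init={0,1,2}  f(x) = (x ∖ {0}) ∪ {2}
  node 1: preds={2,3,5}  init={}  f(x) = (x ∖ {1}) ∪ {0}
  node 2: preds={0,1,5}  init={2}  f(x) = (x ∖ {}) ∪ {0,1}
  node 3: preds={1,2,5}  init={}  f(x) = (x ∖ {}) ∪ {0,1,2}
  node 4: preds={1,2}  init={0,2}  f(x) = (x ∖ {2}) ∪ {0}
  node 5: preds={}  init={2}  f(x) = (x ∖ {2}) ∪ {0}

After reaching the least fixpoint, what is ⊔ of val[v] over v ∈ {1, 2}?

{0,1,2}

Trace (10 dequeues):
  [1] u=0 | in {0,2} | out {0,1,2} | ==
  [2] u=1 | in {2} | out {0,2} | prev {} | push {0}
  [3] u=2 | in {0,1,2} | out {0,1,2} | prev {2} | push {1}
  [4] u=3 | in {0,1,2} | out {0,1,2} | prev {} | push {}
  [5] u=4 | in {0,1,2} | out {0,1,2} | prev {0,2} | push {}
  [6] u=5 | in {} | out {0,2} | prev {2} | push {2,3}
  [7] u=0 | in {0,1,2} | out {0,1,2} | ==
  [8] u=1 | in {0,1,2} | out {0,2} | ==
  [9] u=2 | in {0,1,2} | out {0,1,2} | ==
  [10] u=3 | in {0,1,2} | out {0,1,2} | ==

Converged values:
  [0] {0,1,2}
  [1] {0,2}
  [2] {0,1,2}
  [3] {0,1,2}
  [4] {0,1,2}
  [5] {0,2}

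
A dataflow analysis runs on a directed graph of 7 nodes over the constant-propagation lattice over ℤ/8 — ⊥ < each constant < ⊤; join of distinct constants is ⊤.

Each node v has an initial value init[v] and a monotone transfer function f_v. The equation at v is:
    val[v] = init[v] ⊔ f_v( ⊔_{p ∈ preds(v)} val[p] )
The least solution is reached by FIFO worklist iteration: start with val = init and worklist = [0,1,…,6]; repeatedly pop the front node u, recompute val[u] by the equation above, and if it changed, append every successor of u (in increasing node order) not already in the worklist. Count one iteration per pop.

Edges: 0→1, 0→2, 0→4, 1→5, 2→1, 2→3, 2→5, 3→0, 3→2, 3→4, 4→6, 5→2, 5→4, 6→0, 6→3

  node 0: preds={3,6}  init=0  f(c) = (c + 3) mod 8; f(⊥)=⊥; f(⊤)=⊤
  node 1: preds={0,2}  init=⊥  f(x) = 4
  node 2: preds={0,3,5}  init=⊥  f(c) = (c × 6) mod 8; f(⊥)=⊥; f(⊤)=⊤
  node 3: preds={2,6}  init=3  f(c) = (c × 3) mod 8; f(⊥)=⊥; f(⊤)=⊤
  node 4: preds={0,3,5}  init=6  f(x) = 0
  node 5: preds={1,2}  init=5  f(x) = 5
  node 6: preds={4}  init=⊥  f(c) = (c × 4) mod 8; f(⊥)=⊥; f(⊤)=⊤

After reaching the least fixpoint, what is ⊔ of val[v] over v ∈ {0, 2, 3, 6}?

Worklist (11 pops):
  #1 pop 0: in=3 → ⊤ (was 0); enqueue []
  #2 pop 1: in=⊤ → 4 (was ⊥); enqueue []
  #3 pop 2: in=⊤ → ⊤ (was ⊥); enqueue [1]
  #4 pop 3: in=⊤ → ⊤ (was 3); enqueue [0,2]
  #5 pop 4: in=⊤ → ⊤ (was 6); enqueue []
  #6 pop 5: in=⊤ → 5 (no change)
  #7 pop 6: in=⊤ → ⊤ (was ⊥); enqueue [3]
  #8 pop 1: in=⊤ → 4 (no change)
  #9 pop 0: in=⊤ → ⊤ (no change)
  #10 pop 2: in=⊤ → ⊤ (no change)
  #11 pop 3: in=⊤ → ⊤ (no change)

Fixpoint:
  val[0] = ⊤
  val[1] = 4
  val[2] = ⊤
  val[3] = ⊤
  val[4] = ⊤
  val[5] = 5
  val[6] = ⊤

⊤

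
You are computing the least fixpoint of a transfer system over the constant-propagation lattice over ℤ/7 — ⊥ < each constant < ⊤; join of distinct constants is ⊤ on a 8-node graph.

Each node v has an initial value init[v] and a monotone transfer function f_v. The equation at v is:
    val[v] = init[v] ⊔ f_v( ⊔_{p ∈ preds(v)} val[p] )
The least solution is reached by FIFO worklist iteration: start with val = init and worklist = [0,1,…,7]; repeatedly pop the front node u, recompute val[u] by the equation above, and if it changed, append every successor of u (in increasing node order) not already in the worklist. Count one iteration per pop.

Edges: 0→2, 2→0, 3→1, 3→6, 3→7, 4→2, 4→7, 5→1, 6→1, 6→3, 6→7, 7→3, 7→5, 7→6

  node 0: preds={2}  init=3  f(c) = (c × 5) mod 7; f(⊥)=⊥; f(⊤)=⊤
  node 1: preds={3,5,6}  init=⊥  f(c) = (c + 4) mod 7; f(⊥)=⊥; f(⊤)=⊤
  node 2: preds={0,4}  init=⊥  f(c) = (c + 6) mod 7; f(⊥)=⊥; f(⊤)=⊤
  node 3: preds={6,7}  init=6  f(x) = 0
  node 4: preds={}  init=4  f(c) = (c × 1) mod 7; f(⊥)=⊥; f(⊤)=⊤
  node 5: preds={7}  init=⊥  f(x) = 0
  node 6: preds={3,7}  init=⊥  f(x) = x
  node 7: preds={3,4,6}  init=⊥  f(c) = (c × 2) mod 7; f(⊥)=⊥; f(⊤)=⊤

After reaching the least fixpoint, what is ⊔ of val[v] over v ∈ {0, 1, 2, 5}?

Worklist (14 pops):
  #1 pop 0: in=⊥ → 3 (no change)
  #2 pop 1: in=6 → 3 (was ⊥); enqueue []
  #3 pop 2: in=⊤ → ⊤ (was ⊥); enqueue [0]
  #4 pop 3: in=⊥ → ⊤ (was 6); enqueue [1]
  #5 pop 4: in=⊥ → 4 (no change)
  #6 pop 5: in=⊥ → 0 (was ⊥); enqueue []
  #7 pop 6: in=⊤ → ⊤ (was ⊥); enqueue [3]
  #8 pop 7: in=⊤ → ⊤ (was ⊥); enqueue [5,6]
  #9 pop 0: in=⊤ → ⊤ (was 3); enqueue [2]
  #10 pop 1: in=⊤ → ⊤ (was 3); enqueue []
  #11 pop 3: in=⊤ → ⊤ (no change)
  #12 pop 5: in=⊤ → 0 (no change)
  #13 pop 6: in=⊤ → ⊤ (no change)
  #14 pop 2: in=⊤ → ⊤ (no change)

Fixpoint:
  val[0] = ⊤
  val[1] = ⊤
  val[2] = ⊤
  val[3] = ⊤
  val[4] = 4
  val[5] = 0
  val[6] = ⊤
  val[7] = ⊤

⊤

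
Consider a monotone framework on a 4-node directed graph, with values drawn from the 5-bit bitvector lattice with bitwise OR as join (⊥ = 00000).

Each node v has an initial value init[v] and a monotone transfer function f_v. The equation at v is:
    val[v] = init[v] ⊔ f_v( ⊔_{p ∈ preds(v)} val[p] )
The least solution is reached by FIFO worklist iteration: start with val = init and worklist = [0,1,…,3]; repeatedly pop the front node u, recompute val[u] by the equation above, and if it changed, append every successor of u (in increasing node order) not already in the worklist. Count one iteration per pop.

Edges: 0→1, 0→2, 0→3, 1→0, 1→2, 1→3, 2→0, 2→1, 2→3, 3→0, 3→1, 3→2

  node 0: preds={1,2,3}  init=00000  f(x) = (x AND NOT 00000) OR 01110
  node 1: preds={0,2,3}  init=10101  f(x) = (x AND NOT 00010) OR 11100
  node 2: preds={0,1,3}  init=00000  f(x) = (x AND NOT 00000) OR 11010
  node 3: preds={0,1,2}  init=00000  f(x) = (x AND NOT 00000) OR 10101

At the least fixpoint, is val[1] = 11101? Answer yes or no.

Trace (7 dequeues):
  [1] u=0 | in 10101 | out 11111 | prev 00000 | push {}
  [2] u=1 | in 11111 | out 11101 | prev 10101 | push {0}
  [3] u=2 | in 11111 | out 11111 | prev 00000 | push {1}
  [4] u=3 | in 11111 | out 11111 | prev 00000 | push {2}
  [5] u=0 | in 11111 | out 11111 | ==
  [6] u=1 | in 11111 | out 11101 | ==
  [7] u=2 | in 11111 | out 11111 | ==

Converged values:
  [0] 11111
  [1] 11101
  [2] 11111
  [3] 11111

yes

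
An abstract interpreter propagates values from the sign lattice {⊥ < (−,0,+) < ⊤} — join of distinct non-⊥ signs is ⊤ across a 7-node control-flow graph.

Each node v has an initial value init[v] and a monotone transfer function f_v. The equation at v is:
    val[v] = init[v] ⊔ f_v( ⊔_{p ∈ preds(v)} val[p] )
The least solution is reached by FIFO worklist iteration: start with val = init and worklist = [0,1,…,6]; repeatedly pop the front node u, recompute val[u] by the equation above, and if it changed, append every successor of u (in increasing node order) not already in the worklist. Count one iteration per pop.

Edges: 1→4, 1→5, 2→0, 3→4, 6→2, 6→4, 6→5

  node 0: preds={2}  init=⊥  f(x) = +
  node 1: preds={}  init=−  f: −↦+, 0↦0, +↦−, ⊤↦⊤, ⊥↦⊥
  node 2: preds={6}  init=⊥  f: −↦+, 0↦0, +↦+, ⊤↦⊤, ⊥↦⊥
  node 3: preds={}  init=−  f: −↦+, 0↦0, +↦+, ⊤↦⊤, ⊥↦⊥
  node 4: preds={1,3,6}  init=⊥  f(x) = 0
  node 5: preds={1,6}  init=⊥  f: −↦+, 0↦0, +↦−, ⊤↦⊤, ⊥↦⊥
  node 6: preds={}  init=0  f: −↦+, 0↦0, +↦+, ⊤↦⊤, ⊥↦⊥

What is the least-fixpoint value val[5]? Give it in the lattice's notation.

Worklist (8 pops):
  #1 pop 0: in=⊥ → + (was ⊥); enqueue []
  #2 pop 1: in=⊥ → − (no change)
  #3 pop 2: in=0 → 0 (was ⊥); enqueue [0]
  #4 pop 3: in=⊥ → − (no change)
  #5 pop 4: in=⊤ → 0 (was ⊥); enqueue []
  #6 pop 5: in=⊤ → ⊤ (was ⊥); enqueue []
  #7 pop 6: in=⊥ → 0 (no change)
  #8 pop 0: in=0 → + (no change)

Fixpoint:
  val[0] = +
  val[1] = −
  val[2] = 0
  val[3] = −
  val[4] = 0
  val[5] = ⊤
  val[6] = 0

⊤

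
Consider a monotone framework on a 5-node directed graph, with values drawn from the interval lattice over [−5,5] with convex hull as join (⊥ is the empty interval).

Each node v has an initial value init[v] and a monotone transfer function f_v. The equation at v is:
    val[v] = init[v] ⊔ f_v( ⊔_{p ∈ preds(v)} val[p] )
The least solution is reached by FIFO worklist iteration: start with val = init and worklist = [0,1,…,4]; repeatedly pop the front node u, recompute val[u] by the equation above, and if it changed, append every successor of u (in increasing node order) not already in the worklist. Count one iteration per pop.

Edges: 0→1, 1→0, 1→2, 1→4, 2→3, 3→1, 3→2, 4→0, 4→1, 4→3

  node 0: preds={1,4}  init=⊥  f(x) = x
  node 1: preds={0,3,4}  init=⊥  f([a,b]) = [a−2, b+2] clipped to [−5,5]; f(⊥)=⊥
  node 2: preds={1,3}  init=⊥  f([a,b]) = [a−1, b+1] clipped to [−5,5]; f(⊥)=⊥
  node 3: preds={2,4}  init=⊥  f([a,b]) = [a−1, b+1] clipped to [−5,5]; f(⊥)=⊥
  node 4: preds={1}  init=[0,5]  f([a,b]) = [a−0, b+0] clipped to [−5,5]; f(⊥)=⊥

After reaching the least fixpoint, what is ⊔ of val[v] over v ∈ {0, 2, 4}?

Worklist (15 pops):
  #1 pop 0: in=[0,5] → [0,5] (was ⊥); enqueue []
  #2 pop 1: in=[0,5] → [-2,5] (was ⊥); enqueue [0]
  #3 pop 2: in=[-2,5] → [-3,5] (was ⊥); enqueue []
  #4 pop 3: in=[-3,5] → [-4,5] (was ⊥); enqueue [1,2]
  #5 pop 4: in=[-2,5] → [-2,5] (was [0,5]); enqueue [3]
  #6 pop 0: in=[-2,5] → [-2,5] (was [0,5]); enqueue []
  #7 pop 1: in=[-4,5] → [-5,5] (was [-2,5]); enqueue [0,4]
  #8 pop 2: in=[-5,5] → [-5,5] (was [-3,5]); enqueue []
  #9 pop 3: in=[-5,5] → [-5,5] (was [-4,5]); enqueue [1,2]
  #10 pop 0: in=[-5,5] → [-5,5] (was [-2,5]); enqueue []
  #11 pop 4: in=[-5,5] → [-5,5] (was [-2,5]); enqueue [0,3]
  #12 pop 1: in=[-5,5] → [-5,5] (no change)
  #13 pop 2: in=[-5,5] → [-5,5] (no change)
  #14 pop 0: in=[-5,5] → [-5,5] (no change)
  #15 pop 3: in=[-5,5] → [-5,5] (no change)

Fixpoint:
  val[0] = [-5,5]
  val[1] = [-5,5]
  val[2] = [-5,5]
  val[3] = [-5,5]
  val[4] = [-5,5]

[-5,5]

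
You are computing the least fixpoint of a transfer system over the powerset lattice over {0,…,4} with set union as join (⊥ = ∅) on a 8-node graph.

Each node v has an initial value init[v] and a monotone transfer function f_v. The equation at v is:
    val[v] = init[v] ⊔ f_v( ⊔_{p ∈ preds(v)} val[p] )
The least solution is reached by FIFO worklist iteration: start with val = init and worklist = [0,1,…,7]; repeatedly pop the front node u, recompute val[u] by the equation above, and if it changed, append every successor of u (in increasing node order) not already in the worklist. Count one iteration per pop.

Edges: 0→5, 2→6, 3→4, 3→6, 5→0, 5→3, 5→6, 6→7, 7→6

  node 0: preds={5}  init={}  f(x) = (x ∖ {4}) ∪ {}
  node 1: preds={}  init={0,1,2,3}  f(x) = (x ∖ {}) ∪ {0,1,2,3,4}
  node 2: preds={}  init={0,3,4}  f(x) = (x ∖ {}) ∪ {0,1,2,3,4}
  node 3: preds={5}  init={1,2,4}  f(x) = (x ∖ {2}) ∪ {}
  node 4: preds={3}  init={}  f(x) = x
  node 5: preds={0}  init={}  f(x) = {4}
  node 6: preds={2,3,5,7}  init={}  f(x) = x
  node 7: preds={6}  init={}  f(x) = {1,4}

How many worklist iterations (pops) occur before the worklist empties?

11

Worklist (11 pops):
  #1 pop 0: in={} → {} (no change)
  #2 pop 1: in={} → {0,1,2,3,4} (was {0,1,2,3}); enqueue []
  #3 pop 2: in={} → {0,1,2,3,4} (was {0,3,4}); enqueue []
  #4 pop 3: in={} → {1,2,4} (no change)
  #5 pop 4: in={1,2,4} → {1,2,4} (was {}); enqueue []
  #6 pop 5: in={} → {4} (was {}); enqueue [0,3]
  #7 pop 6: in={0,1,2,3,4} → {0,1,2,3,4} (was {}); enqueue []
  #8 pop 7: in={0,1,2,3,4} → {1,4} (was {}); enqueue [6]
  #9 pop 0: in={4} → {} (no change)
  #10 pop 3: in={4} → {1,2,4} (no change)
  #11 pop 6: in={0,1,2,3,4} → {0,1,2,3,4} (no change)

Fixpoint:
  val[0] = {}
  val[1] = {0,1,2,3,4}
  val[2] = {0,1,2,3,4}
  val[3] = {1,2,4}
  val[4] = {1,2,4}
  val[5] = {4}
  val[6] = {0,1,2,3,4}
  val[7] = {1,4}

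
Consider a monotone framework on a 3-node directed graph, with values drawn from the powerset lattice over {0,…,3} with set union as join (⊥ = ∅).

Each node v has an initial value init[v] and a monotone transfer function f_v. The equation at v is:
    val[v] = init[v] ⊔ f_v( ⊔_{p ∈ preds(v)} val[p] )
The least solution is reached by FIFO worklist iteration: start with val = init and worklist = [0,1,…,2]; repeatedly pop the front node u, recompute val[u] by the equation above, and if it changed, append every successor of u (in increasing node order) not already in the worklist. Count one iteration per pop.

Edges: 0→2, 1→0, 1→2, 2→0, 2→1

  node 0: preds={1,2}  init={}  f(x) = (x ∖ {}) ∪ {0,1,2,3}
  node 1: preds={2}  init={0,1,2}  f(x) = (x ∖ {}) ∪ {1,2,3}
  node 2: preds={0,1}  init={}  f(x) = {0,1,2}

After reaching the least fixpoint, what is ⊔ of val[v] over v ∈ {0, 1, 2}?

{0,1,2,3}

Worklist (5 pops):
  #1 pop 0: in={0,1,2} → {0,1,2,3} (was {}); enqueue []
  #2 pop 1: in={} → {0,1,2,3} (was {0,1,2}); enqueue [0]
  #3 pop 2: in={0,1,2,3} → {0,1,2} (was {}); enqueue [1]
  #4 pop 0: in={0,1,2,3} → {0,1,2,3} (no change)
  #5 pop 1: in={0,1,2} → {0,1,2,3} (no change)

Fixpoint:
  val[0] = {0,1,2,3}
  val[1] = {0,1,2,3}
  val[2] = {0,1,2}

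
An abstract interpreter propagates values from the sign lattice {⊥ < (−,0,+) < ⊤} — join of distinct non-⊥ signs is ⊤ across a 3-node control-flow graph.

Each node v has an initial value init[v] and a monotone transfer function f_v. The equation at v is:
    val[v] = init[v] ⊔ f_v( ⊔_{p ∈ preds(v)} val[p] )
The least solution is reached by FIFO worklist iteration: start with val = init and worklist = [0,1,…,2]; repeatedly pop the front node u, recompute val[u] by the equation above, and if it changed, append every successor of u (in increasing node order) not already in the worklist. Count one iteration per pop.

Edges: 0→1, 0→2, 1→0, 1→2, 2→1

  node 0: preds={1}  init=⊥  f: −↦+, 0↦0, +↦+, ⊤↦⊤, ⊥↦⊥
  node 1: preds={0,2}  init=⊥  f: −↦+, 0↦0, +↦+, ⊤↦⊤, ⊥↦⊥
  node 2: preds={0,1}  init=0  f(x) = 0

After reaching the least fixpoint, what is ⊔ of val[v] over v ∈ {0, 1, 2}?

Trace (6 dequeues):
  [1] u=0 | in ⊥ | out ⊥ | ==
  [2] u=1 | in 0 | out 0 | prev ⊥ | push {0}
  [3] u=2 | in 0 | out 0 | ==
  [4] u=0 | in 0 | out 0 | prev ⊥ | push {1,2}
  [5] u=1 | in 0 | out 0 | ==
  [6] u=2 | in 0 | out 0 | ==

Converged values:
  [0] 0
  [1] 0
  [2] 0

0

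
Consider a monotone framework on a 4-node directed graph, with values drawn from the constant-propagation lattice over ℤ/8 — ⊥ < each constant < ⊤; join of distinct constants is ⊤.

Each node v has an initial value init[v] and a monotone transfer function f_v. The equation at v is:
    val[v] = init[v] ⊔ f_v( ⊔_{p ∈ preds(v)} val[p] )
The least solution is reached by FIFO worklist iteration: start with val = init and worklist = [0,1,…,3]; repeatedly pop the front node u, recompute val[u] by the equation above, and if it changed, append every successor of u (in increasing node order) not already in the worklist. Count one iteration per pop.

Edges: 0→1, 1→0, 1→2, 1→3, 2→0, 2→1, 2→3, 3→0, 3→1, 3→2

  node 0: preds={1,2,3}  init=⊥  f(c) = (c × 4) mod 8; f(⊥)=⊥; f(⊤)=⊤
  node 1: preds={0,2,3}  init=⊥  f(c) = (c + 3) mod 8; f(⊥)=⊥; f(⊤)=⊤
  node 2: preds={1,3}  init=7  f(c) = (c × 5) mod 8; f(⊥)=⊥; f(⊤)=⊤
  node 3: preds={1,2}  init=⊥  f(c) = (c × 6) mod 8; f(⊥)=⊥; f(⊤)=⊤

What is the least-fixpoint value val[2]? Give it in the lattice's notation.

⊤

Iteration log — 7 steps:
  step 1. node 0  ⊔preds=7  new=4  old=⊥  +wl: 
  step 2. node 1  ⊔preds=⊤  new=⊤  old=⊥  +wl: 0
  step 3. node 2  ⊔preds=⊤  new=⊤  old=7  +wl: 1
  step 4. node 3  ⊔preds=⊤  new=⊤  old=⊥  +wl: 2
  step 5. node 0  ⊔preds=⊤  new=⊤  old=4  +wl: 
  step 6. node 1  ⊔preds=⊤  new=⊤  stable
  step 7. node 2  ⊔preds=⊤  new=⊤  stable

Least fixpoint reached:
  node 0: ⊤
  node 1: ⊤
  node 2: ⊤
  node 3: ⊤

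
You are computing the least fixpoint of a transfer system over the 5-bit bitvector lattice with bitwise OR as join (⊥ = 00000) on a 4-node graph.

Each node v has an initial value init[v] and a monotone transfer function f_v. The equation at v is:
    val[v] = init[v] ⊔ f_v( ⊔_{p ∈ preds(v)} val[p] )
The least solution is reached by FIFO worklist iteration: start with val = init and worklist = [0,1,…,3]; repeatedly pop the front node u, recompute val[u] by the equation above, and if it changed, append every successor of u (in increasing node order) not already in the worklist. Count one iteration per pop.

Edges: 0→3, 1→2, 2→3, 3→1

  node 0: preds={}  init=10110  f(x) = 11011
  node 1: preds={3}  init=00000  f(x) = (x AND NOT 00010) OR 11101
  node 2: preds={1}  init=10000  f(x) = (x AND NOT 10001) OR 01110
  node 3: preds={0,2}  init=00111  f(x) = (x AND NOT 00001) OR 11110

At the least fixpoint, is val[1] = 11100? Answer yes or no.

Trace (5 dequeues):
  [1] u=0 | in 00000 | out 11111 | prev 10110 | push {}
  [2] u=1 | in 00111 | out 11101 | prev 00000 | push {}
  [3] u=2 | in 11101 | out 11110 | prev 10000 | push {}
  [4] u=3 | in 11111 | out 11111 | prev 00111 | push {1}
  [5] u=1 | in 11111 | out 11101 | ==

Converged values:
  [0] 11111
  [1] 11101
  [2] 11110
  [3] 11111

no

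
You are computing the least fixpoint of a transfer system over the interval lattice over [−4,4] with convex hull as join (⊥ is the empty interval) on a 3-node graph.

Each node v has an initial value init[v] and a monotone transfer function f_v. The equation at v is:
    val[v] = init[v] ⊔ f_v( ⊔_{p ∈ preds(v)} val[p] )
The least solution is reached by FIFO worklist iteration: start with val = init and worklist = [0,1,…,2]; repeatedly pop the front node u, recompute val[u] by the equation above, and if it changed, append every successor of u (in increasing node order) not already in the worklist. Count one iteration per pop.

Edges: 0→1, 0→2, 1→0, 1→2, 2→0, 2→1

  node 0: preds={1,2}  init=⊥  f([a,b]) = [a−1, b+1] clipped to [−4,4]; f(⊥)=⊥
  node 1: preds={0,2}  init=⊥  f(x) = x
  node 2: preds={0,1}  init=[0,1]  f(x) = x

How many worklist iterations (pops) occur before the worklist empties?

Iteration log — 14 steps:
  step 1. node 0  ⊔preds=[0,1]  new=[-1,2]  old=⊥  +wl: 
  step 2. node 1  ⊔preds=[-1,2]  new=[-1,2]  old=⊥  +wl: 0
  step 3. node 2  ⊔preds=[-1,2]  new=[-1,2]  old=[0,1]  +wl: 1
  step 4. node 0  ⊔preds=[-1,2]  new=[-2,3]  old=[-1,2]  +wl: 2
  step 5. node 1  ⊔preds=[-2,3]  new=[-2,3]  old=[-1,2]  +wl: 0
  step 6. node 2  ⊔preds=[-2,3]  new=[-2,3]  old=[-1,2]  +wl: 1
  step 7. node 0  ⊔preds=[-2,3]  new=[-3,4]  old=[-2,3]  +wl: 2
  step 8. node 1  ⊔preds=[-3,4]  new=[-3,4]  old=[-2,3]  +wl: 0
  step 9. node 2  ⊔preds=[-3,4]  new=[-3,4]  old=[-2,3]  +wl: 1
  step 10. node 0  ⊔preds=[-3,4]  new=[-4,4]  old=[-3,4]  +wl: 2
  step 11. node 1  ⊔preds=[-4,4]  new=[-4,4]  old=[-3,4]  +wl: 0
  step 12. node 2  ⊔preds=[-4,4]  new=[-4,4]  old=[-3,4]  +wl: 1
  step 13. node 0  ⊔preds=[-4,4]  new=[-4,4]  stable
  step 14. node 1  ⊔preds=[-4,4]  new=[-4,4]  stable

Least fixpoint reached:
  node 0: [-4,4]
  node 1: [-4,4]
  node 2: [-4,4]

14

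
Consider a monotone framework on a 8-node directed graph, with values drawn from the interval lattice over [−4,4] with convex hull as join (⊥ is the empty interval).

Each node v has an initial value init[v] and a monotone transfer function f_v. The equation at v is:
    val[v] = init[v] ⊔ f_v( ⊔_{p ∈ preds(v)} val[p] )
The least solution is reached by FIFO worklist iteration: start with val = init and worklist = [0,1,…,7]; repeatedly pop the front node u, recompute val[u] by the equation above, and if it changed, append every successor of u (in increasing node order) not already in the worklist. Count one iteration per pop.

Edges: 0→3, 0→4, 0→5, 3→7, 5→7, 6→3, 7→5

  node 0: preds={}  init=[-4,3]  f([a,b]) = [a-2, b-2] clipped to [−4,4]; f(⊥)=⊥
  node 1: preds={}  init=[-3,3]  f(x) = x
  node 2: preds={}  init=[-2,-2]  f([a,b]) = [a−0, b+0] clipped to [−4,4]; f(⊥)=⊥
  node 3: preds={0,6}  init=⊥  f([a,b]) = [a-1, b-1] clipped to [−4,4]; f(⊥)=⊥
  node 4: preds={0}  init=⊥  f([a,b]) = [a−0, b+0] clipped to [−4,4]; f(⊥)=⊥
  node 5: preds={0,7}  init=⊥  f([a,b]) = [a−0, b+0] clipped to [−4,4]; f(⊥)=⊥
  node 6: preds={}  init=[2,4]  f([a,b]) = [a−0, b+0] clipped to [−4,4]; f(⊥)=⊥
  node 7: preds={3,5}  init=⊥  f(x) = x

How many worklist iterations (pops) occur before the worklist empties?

9

Iteration log — 9 steps:
  step 1. node 0  ⊔preds=⊥  new=[-4,3]  stable
  step 2. node 1  ⊔preds=⊥  new=[-3,3]  stable
  step 3. node 2  ⊔preds=⊥  new=[-2,-2]  stable
  step 4. node 3  ⊔preds=[-4,4]  new=[-4,3]  old=⊥  +wl: 
  step 5. node 4  ⊔preds=[-4,3]  new=[-4,3]  old=⊥  +wl: 
  step 6. node 5  ⊔preds=[-4,3]  new=[-4,3]  old=⊥  +wl: 
  step 7. node 6  ⊔preds=⊥  new=[2,4]  stable
  step 8. node 7  ⊔preds=[-4,3]  new=[-4,3]  old=⊥  +wl: 5
  step 9. node 5  ⊔preds=[-4,3]  new=[-4,3]  stable

Least fixpoint reached:
  node 0: [-4,3]
  node 1: [-3,3]
  node 2: [-2,-2]
  node 3: [-4,3]
  node 4: [-4,3]
  node 5: [-4,3]
  node 6: [2,4]
  node 7: [-4,3]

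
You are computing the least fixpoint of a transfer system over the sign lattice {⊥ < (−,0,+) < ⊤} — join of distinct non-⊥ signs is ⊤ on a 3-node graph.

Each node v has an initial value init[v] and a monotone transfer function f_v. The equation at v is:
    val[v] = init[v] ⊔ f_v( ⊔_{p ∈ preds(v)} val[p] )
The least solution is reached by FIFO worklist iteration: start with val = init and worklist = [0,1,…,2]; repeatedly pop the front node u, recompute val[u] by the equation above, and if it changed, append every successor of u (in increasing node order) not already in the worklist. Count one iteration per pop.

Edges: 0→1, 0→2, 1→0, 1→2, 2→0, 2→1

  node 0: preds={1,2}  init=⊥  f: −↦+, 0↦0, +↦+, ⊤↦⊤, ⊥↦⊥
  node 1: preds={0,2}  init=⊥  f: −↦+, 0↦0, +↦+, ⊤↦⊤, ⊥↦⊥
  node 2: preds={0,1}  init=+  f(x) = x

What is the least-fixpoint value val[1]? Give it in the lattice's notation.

Trace (4 dequeues):
  [1] u=0 | in + | out + | prev ⊥ | push {}
  [2] u=1 | in + | out + | prev ⊥ | push {0}
  [3] u=2 | in + | out + | ==
  [4] u=0 | in + | out + | ==

Converged values:
  [0] +
  [1] +
  [2] +

+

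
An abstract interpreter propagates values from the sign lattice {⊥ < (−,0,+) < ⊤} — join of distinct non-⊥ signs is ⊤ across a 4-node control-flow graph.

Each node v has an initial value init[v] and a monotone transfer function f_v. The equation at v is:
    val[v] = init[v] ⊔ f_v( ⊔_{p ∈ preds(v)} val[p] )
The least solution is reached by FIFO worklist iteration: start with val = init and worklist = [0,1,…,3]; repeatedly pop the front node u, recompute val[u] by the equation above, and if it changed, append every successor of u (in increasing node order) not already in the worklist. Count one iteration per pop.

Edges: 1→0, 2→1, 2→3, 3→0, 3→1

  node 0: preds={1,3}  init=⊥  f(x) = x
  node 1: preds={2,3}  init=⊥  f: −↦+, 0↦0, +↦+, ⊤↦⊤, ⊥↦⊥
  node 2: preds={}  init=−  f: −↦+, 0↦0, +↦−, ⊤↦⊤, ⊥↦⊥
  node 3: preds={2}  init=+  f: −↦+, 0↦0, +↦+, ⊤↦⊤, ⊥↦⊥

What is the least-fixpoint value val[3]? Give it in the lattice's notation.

Worklist (5 pops):
  #1 pop 0: in=+ → + (was ⊥); enqueue []
  #2 pop 1: in=⊤ → ⊤ (was ⊥); enqueue [0]
  #3 pop 2: in=⊥ → − (no change)
  #4 pop 3: in=− → + (no change)
  #5 pop 0: in=⊤ → ⊤ (was +); enqueue []

Fixpoint:
  val[0] = ⊤
  val[1] = ⊤
  val[2] = −
  val[3] = +

+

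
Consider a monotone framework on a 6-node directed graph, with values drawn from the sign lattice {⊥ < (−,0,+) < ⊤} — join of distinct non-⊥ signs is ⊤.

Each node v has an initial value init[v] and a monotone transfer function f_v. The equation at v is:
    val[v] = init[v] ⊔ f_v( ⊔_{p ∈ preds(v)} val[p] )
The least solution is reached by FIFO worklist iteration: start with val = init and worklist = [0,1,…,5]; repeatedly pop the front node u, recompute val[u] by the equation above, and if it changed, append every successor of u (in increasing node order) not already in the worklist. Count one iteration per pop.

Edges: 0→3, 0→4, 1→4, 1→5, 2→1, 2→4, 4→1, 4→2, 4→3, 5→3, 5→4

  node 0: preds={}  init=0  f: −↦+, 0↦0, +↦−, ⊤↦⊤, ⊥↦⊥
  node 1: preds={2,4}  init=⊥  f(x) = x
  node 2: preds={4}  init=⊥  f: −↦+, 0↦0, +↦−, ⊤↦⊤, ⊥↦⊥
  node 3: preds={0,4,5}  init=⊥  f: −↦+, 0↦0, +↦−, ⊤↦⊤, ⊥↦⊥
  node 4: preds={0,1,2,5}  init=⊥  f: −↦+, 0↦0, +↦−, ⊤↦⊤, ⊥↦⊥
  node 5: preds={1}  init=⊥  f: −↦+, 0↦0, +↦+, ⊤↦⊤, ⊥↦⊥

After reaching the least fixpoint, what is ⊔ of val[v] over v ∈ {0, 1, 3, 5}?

0

Iteration log — 14 steps:
  step 1. node 0  ⊔preds=⊥  new=0  stable
  step 2. node 1  ⊔preds=⊥  new=⊥  stable
  step 3. node 2  ⊔preds=⊥  new=⊥  stable
  step 4. node 3  ⊔preds=0  new=0  old=⊥  +wl: 
  step 5. node 4  ⊔preds=0  new=0  old=⊥  +wl: 1,2,3
  step 6. node 5  ⊔preds=⊥  new=⊥  stable
  step 7. node 1  ⊔preds=0  new=0  old=⊥  +wl: 4,5
  step 8. node 2  ⊔preds=0  new=0  old=⊥  +wl: 1
  step 9. node 3  ⊔preds=0  new=0  stable
  step 10. node 4  ⊔preds=0  new=0  stable
  step 11. node 5  ⊔preds=0  new=0  old=⊥  +wl: 3,4
  step 12. node 1  ⊔preds=0  new=0  stable
  step 13. node 3  ⊔preds=0  new=0  stable
  step 14. node 4  ⊔preds=0  new=0  stable

Least fixpoint reached:
  node 0: 0
  node 1: 0
  node 2: 0
  node 3: 0
  node 4: 0
  node 5: 0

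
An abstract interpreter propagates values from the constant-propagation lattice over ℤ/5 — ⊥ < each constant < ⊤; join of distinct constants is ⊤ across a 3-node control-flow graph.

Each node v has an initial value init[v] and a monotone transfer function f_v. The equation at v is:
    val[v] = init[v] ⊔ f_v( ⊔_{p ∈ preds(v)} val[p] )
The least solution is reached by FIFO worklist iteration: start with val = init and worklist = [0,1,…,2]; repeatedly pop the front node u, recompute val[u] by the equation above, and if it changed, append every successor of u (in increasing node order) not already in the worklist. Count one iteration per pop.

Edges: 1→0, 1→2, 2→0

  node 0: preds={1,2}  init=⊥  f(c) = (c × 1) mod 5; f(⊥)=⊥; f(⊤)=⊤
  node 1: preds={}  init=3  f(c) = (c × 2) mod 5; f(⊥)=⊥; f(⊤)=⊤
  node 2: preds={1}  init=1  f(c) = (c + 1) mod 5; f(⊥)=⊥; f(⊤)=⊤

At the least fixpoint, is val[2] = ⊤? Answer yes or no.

Worklist (4 pops):
  #1 pop 0: in=⊤ → ⊤ (was ⊥); enqueue []
  #2 pop 1: in=⊥ → 3 (no change)
  #3 pop 2: in=3 → ⊤ (was 1); enqueue [0]
  #4 pop 0: in=⊤ → ⊤ (no change)

Fixpoint:
  val[0] = ⊤
  val[1] = 3
  val[2] = ⊤

yes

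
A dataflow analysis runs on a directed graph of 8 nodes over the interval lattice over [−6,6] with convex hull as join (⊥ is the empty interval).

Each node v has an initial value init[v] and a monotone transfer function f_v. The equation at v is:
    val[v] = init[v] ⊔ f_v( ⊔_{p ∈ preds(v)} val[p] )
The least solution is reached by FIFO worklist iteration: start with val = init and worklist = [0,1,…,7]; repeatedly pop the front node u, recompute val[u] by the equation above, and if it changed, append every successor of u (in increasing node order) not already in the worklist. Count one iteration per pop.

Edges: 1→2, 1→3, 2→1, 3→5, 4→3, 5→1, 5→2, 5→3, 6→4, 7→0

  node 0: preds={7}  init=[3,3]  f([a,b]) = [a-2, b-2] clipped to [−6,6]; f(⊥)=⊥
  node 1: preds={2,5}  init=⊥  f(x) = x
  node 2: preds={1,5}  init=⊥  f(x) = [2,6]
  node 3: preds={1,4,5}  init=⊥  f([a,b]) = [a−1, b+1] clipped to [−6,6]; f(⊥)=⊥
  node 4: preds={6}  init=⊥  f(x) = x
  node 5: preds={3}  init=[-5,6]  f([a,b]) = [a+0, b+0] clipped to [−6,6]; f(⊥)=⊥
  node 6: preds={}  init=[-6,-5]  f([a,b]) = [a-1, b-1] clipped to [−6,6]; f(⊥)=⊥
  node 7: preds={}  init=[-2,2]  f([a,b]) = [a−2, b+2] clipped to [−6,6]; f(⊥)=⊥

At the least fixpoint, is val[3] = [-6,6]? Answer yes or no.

yes

Worklist (11 pops):
  #1 pop 0: in=[-2,2] → [-4,3] (was [3,3]); enqueue []
  #2 pop 1: in=[-5,6] → [-5,6] (was ⊥); enqueue []
  #3 pop 2: in=[-5,6] → [2,6] (was ⊥); enqueue [1]
  #4 pop 3: in=[-5,6] → [-6,6] (was ⊥); enqueue []
  #5 pop 4: in=[-6,-5] → [-6,-5] (was ⊥); enqueue [3]
  #6 pop 5: in=[-6,6] → [-6,6] (was [-5,6]); enqueue [2]
  #7 pop 6: in=⊥ → [-6,-5] (no change)
  #8 pop 7: in=⊥ → [-2,2] (no change)
  #9 pop 1: in=[-6,6] → [-6,6] (was [-5,6]); enqueue []
  #10 pop 3: in=[-6,6] → [-6,6] (no change)
  #11 pop 2: in=[-6,6] → [2,6] (no change)

Fixpoint:
  val[0] = [-4,3]
  val[1] = [-6,6]
  val[2] = [2,6]
  val[3] = [-6,6]
  val[4] = [-6,-5]
  val[5] = [-6,6]
  val[6] = [-6,-5]
  val[7] = [-2,2]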